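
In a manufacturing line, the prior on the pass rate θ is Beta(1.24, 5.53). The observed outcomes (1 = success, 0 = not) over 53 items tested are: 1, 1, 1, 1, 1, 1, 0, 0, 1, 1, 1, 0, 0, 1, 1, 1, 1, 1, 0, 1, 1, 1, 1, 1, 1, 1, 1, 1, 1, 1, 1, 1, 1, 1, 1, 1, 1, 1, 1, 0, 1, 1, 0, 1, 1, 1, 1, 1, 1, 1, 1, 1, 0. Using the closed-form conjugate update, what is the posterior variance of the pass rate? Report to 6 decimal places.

The Beta prior is conjugate to a Binomial/Bernoulli likelihood; the update adds successes to α and failures to β.
Posterior: Beta(α+k, β+n−k) = Beta(1.24+45, 5.53+8) = Beta(46.24, 13.53).
Var = αβ/((α+β)²(α+β+1)) = 46.24·13.53/(59.77²·60.77) = 0.002882.

0.002882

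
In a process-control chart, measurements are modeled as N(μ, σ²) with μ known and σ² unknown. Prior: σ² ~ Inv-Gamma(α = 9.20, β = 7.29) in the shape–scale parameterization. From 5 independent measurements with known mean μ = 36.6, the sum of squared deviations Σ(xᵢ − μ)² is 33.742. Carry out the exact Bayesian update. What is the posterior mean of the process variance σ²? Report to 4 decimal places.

With known mean μ and an Inverse-Gamma(α, β) prior on σ², the Normal likelihood is conjugate: posterior is Inv-Gamma(α + n/2, β + Σ(xᵢ−μ)²/2).
Posterior: Inv-Gamma(9.20 + 5/2, 7.29 + 33.742/2) = Inv-Gamma(11.70, 24.1610).
E[σ²|data] = β/(α−1) = 24.1610/10.70 = 2.2580.

2.2580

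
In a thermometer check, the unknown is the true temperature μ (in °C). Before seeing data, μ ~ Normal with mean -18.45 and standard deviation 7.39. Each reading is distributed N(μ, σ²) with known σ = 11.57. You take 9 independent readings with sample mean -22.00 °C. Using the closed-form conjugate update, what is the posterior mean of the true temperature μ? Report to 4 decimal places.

-21.2401

For Normal data with known variance σ², a Normal(μ₀, σ₀²) prior on μ is conjugate. Posterior precision = 1/σ₀² + n/σ²; posterior mean is the precision-weighted average of μ₀ and x̄.
n·x̄ = 9·(-22.00) = -198.
σ₀² = 7.39² = 54.6121, σ² = 11.57² = 133.8649; σ² + n·σ₀² = 133.8649 + 9·54.6121 = 625.3738.
Posterior mean = (μ₀/σ₀² + n·x̄/σ²)/(1/σ₀² + n/σ²) = (σ²·μ₀ + σ₀²·n·x̄)/(σ² + n·σ₀²) = (133.8649·(-18.45) + 54.6121·(-198))/625.3738 = -13283.003205/625.3738 = -21.2401.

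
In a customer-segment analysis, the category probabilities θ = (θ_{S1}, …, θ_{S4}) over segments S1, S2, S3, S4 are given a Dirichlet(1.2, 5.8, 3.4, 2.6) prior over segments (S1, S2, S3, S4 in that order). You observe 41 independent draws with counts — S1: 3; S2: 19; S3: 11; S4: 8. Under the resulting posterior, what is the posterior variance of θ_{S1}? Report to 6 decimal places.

0.001304

The Dirichlet prior is conjugate to the Multinomial likelihood: each posterior αⱼ = prior αⱼ + observed count nⱼ.
Posterior concentration: (4.2, 24.8, 14.4, 10.6), total = 54.0.
Var[θ_j] = α_j(Σα−α_j)/((Σα)²(Σα+1)) = 4.2·49.8/(54.0²·55.0) = 0.001304.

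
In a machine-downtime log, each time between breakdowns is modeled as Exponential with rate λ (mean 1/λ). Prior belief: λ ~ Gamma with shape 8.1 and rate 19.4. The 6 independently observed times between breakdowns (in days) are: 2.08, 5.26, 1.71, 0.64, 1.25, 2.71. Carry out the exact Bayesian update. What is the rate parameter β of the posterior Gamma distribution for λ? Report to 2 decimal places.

With a Gamma(shape α, rate β) prior on the exponential rate λ, the posterior after n observations with total T = Σxᵢ is Gamma(α+n, β+T).
Sum of observations T = 13.65 days; n = 6.
Posterior: Gamma(8.1+6, 19.4+13.65) = Gamma(14.1, 33.05).
Posterior β = 33.05.

33.05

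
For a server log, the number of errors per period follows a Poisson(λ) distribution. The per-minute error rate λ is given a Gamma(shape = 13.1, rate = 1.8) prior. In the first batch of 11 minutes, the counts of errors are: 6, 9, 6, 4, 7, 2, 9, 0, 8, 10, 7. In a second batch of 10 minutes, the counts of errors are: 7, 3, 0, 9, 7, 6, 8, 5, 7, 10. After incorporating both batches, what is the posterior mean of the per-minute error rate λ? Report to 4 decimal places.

With a Gamma(shape α, rate β) prior, the Poisson likelihood is conjugate: the posterior is Gamma(α + ΣXᵢ, β + n).
Batch 1: sum of counts S = 68 over n = 11 minutes.
After batch 1: Gamma(α+S, β+n) = Gamma(13.1+68, 1.8+11) = Gamma(81.1, 12.8).
Batch 2: sum of counts S = 62 over n = 10 minutes.
After batch 2: Gamma(α+S, β+n) = Gamma(81.1+62, 12.8+10) = Gamma(143.1, 22.8).
Posterior mean = α/β = 143.1/22.8 = 6.2763.

6.2763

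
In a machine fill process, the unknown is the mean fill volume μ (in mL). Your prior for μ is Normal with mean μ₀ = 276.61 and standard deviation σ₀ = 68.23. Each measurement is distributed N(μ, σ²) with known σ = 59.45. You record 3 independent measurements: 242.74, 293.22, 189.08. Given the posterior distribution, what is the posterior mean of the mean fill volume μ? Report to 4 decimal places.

For Normal data with known variance σ², a Normal(μ₀, σ₀²) prior on μ is conjugate. Posterior precision = 1/σ₀² + n/σ²; posterior mean is the precision-weighted average of μ₀ and x̄.
Σxᵢ = 242.74 + 293.22 + 189.08 = 725.04, so n·x̄ = 725.04.
σ₀² = 68.23² = 4655.3329, σ² = 59.45² = 3534.3025; σ² + n·σ₀² = 3534.3025 + 3·4655.3329 = 17500.3012.
Posterior mean = (μ₀/σ₀² + n·x̄/σ²)/(1/σ₀² + n/σ²) = (σ²·μ₀ + σ₀²·n·x̄)/(σ² + n·σ₀²) = (3534.3025·276.61 + 4655.3329·725.04)/17500.3012 = 4352925.980341/17500.3012 = 248.7343.

248.7343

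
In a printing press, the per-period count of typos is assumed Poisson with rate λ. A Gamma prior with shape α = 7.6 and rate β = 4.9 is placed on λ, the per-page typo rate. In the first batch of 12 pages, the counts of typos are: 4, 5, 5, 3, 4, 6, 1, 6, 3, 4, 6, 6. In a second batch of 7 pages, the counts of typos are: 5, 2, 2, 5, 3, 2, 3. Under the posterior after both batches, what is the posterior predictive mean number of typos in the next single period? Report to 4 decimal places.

With a Gamma(shape α, rate β) prior, the Poisson likelihood is conjugate: the posterior is Gamma(α + ΣXᵢ, β + n).
Batch 1: sum of counts S = 53 over n = 12 pages.
After batch 1: Gamma(α+S, β+n) = Gamma(7.6+53, 4.9+12) = Gamma(60.6, 16.9).
Batch 2: sum of counts S = 22 over n = 7 pages.
After batch 2: Gamma(α+S, β+n) = Gamma(60.6+22, 16.9+7) = Gamma(82.6, 23.9).
The predictive distribution for one future period is NegBinom with mean α/β = 3.4561.

3.4561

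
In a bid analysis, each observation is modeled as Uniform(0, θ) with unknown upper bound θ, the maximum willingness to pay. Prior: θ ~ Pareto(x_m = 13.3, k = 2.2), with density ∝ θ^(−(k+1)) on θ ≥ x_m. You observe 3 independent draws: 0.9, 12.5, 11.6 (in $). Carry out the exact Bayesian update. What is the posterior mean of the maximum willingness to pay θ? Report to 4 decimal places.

16.4667

A Pareto(scale x_m, shape k) prior on the upper bound θ of Uniform(0, θ) is conjugate: posterior is Pareto(max(x_m, max xᵢ), k + n).
Sample maximum = 12.5; prior scale x_m = 13.3 → posterior scale = max = 13.3.
Posterior shape = 2.2 + 3 = 5.2.
E[θ|data] = k·x_m/(k−1) = 5.2·13.3/4.2 = 16.4667.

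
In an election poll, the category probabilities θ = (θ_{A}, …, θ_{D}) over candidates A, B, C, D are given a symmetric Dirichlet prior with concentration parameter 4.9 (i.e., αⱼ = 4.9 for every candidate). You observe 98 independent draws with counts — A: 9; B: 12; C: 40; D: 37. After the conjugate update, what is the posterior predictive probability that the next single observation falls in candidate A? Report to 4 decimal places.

0.1182

The Dirichlet prior is conjugate to the Multinomial likelihood: each posterior αⱼ = prior αⱼ + observed count nⱼ.
Posterior concentration: (13.9, 16.9, 44.9, 41.9), total = 117.6.
P(next = A | data) = α_{A}/Σα = 0.1182.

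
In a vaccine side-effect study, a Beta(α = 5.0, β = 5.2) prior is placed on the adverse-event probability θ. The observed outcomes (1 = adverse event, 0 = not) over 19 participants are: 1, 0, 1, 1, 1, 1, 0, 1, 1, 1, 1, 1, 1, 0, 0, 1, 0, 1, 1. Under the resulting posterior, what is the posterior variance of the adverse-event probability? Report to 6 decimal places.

0.007526

The Beta prior is conjugate to a Binomial/Bernoulli likelihood; the update adds successes to α and failures to β.
Posterior: Beta(α+k, β+n−k) = Beta(5.0+14, 5.2+5) = Beta(19.0, 10.2).
Var = αβ/((α+β)²(α+β+1)) = 19.0·10.2/(29.2²·30.2) = 0.007526.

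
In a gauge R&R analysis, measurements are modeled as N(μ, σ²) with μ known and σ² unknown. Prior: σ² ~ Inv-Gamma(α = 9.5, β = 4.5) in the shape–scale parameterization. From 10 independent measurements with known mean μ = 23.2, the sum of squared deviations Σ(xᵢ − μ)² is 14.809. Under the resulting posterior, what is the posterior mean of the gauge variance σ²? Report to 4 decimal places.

0.8818

With known mean μ and an Inverse-Gamma(α, β) prior on σ², the Normal likelihood is conjugate: posterior is Inv-Gamma(α + n/2, β + Σ(xᵢ−μ)²/2).
Posterior: Inv-Gamma(9.5 + 10/2, 4.5 + 14.809/2) = Inv-Gamma(14.50, 11.9045).
E[σ²|data] = β/(α−1) = 11.9045/13.50 = 0.8818.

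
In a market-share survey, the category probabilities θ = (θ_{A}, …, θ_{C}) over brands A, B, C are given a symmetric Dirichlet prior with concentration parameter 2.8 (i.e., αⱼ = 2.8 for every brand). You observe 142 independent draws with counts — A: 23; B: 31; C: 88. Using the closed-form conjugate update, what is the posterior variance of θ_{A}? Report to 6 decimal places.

The Dirichlet prior is conjugate to the Multinomial likelihood: each posterior αⱼ = prior αⱼ + observed count nⱼ.
Posterior concentration: (25.8, 33.8, 90.8), total = 150.4.
Var[θ_j] = α_j(Σα−α_j)/((Σα)²(Σα+1)) = 25.8·124.6/(150.4²·151.4) = 0.000939.

0.000939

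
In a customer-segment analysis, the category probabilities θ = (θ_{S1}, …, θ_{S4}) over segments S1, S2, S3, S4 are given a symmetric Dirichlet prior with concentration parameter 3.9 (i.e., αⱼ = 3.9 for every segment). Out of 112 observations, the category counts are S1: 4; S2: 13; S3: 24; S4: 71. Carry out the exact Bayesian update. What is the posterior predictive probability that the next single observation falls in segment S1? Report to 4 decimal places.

The Dirichlet prior is conjugate to the Multinomial likelihood: each posterior αⱼ = prior αⱼ + observed count nⱼ.
Posterior concentration: (7.9, 16.9, 27.9, 74.9), total = 127.6.
P(next = S1 | data) = α_{S1}/Σα = 0.0619.

0.0619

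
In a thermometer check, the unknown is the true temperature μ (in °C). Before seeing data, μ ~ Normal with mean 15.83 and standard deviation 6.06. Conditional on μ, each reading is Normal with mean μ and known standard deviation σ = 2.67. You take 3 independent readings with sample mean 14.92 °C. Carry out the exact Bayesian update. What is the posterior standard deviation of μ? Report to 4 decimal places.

For Normal data with known variance σ², a Normal(μ₀, σ₀²) prior on μ is conjugate. Posterior precision = 1/σ₀² + n/σ²; posterior mean is the precision-weighted average of μ₀ and x̄.
σ₀² = 6.06² = 36.7236, σ² = 2.67² = 7.1289; σ² + n·σ₀² = 7.1289 + 3·36.7236 = 117.2997.
Posterior precision = 1/σ₀² + n/σ² = 1/36.7236 + 3/7.1289 = (σ² + n·σ₀²)/(σ₀²σ²) = 117.2997/(36.7236·7.1289); posterior variance σₙ² = σ₀²σ²/(σ² + n·σ₀²) = 36.7236·7.1289/117.2997 = 2.231880.
Posterior SD = √σₙ² = √(36.7236·7.1289/117.2997) = 1.4939.

1.4939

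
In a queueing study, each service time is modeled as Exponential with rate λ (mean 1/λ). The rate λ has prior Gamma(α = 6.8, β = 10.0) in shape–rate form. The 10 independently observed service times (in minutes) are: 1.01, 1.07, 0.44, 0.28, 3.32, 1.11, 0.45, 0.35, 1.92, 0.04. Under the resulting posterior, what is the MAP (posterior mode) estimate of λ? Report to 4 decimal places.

0.7904

With a Gamma(shape α, rate β) prior on the exponential rate λ, the posterior after n observations with total T = Σxᵢ is Gamma(α+n, β+T).
Sum of observations T = 9.99 minutes; n = 10.
Posterior: Gamma(6.8+10, 10.0+9.99) = Gamma(16.8, 19.99).
Mode = (α−1)/β = 0.7904.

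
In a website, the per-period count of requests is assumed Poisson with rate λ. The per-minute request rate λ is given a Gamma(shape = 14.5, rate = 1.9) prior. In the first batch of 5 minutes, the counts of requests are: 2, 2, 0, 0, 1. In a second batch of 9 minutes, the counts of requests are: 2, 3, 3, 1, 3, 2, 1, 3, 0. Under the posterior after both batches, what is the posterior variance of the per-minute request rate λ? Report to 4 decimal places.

0.1483

With a Gamma(shape α, rate β) prior, the Poisson likelihood is conjugate: the posterior is Gamma(α + ΣXᵢ, β + n).
Batch 1: sum of counts S = 5 over n = 5 minutes.
After batch 1: Gamma(α+S, β+n) = Gamma(14.5+5, 1.9+5) = Gamma(19.5, 6.9).
Batch 2: sum of counts S = 18 over n = 9 minutes.
After batch 2: Gamma(α+S, β+n) = Gamma(19.5+18, 6.9+9) = Gamma(37.5, 15.9).
Var = α/β² = 37.5/15.9² = 0.1483.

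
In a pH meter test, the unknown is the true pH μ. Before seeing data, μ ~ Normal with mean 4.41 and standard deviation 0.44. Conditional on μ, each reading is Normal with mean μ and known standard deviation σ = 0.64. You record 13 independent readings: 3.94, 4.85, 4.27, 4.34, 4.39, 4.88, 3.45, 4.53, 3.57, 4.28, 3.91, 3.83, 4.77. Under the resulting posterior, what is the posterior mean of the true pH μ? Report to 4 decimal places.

4.2565

For Normal data with known variance σ², a Normal(μ₀, σ₀²) prior on μ is conjugate. Posterior precision = 1/σ₀² + n/σ²; posterior mean is the precision-weighted average of μ₀ and x̄.
Σxᵢ = 3.94 + 4.85 + 4.27 + 4.34 + 4.39 + 4.88 + 3.45 + 4.53 + 3.57 + 4.28 + 3.91 + 3.83 + 4.77 = 55.01, so n·x̄ = 55.01.
σ₀² = 0.44² = 0.1936, σ² = 0.64² = 0.4096; σ² + n·σ₀² = 0.4096 + 13·0.1936 = 2.9264.
Posterior mean = (μ₀/σ₀² + n·x̄/σ²)/(1/σ₀² + n/σ²) = (σ²·μ₀ + σ₀²·n·x̄)/(σ² + n·σ₀²) = (0.4096·4.41 + 0.1936·55.01)/2.9264 = 12.456272/2.9264 = 4.2565.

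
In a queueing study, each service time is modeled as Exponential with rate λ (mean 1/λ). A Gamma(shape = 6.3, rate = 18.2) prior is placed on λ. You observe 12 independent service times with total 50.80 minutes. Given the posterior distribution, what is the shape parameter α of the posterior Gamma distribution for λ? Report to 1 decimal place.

With a Gamma(shape α, rate β) prior on the exponential rate λ, the posterior after n observations with total T = Σxᵢ is Gamma(α+n, β+T).
Posterior: Gamma(6.3+12, 18.2+50.80) = Gamma(18.3, 69.00).
Posterior α = 18.3.

18.3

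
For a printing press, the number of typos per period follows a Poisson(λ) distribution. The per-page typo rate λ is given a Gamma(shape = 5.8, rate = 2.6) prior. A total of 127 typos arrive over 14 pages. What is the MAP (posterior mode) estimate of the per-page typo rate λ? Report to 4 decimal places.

7.9398

With a Gamma(shape α, rate β) prior, the Poisson likelihood is conjugate: the posterior is Gamma(α + ΣXᵢ, β + n).
Posterior: Gamma(α+S, β+n) = Gamma(5.8+127, 2.6+14) = Gamma(132.8, 16.6).
Mode of Gamma(α,β) for α≥1 is (α−1)/β = 131.8/16.6 = 7.9398.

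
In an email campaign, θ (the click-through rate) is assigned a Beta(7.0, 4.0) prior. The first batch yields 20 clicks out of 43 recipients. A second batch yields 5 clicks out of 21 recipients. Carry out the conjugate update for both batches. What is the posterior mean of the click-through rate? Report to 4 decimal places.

The Beta prior is conjugate to a Binomial/Bernoulli likelihood; the update adds successes to α and failures to β.
After batch 1: Beta(7.0+20, 4.0+23) = Beta(27.0, 27.0).
After batch 2: Beta(27.0+5, 27.0+16) = Beta(32.0, 43.0).
Posterior mean = α/(α+β) = 32.0/75.0 = 0.4267.

0.4267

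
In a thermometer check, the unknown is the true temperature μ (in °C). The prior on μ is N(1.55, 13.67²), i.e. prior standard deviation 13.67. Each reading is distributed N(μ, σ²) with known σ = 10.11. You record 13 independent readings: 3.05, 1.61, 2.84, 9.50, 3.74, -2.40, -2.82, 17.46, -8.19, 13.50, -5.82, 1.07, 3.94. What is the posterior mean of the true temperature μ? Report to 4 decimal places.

For Normal data with known variance σ², a Normal(μ₀, σ₀²) prior on μ is conjugate. Posterior precision = 1/σ₀² + n/σ²; posterior mean is the precision-weighted average of μ₀ and x̄.
Σxᵢ = 3.05 + 1.61 + 2.84 + 9.50 + 3.74 + (-2.40) + (-2.82) + 17.46 + (-8.19) + 13.50 + (-5.82) + 1.07 + 3.94 = 37.48, so n·x̄ = 37.48.
σ₀² = 13.67² = 186.8689, σ² = 10.11² = 102.2121; σ² + n·σ₀² = 102.2121 + 13·186.8689 = 2531.5078.
Posterior mean = (μ₀/σ₀² + n·x̄/σ²)/(1/σ₀² + n/σ²) = (σ²·μ₀ + σ₀²·n·x̄)/(σ² + n·σ₀²) = (102.2121·1.55 + 186.8689·37.48)/2531.5078 = 7162.275127/2531.5078 = 2.8293.

2.8293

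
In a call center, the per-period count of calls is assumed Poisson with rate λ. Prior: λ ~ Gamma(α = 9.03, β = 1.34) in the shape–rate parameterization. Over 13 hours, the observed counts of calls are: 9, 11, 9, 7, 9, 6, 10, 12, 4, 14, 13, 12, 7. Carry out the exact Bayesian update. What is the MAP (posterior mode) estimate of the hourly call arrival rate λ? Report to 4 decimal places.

9.1374

With a Gamma(shape α, rate β) prior, the Poisson likelihood is conjugate: the posterior is Gamma(α + ΣXᵢ, β + n).
Sum of counts S = 123 over n = 13 hours.
Posterior: Gamma(α+S, β+n) = Gamma(9.03+123, 1.34+13) = Gamma(132.03, 14.34).
Mode of Gamma(α,β) for α≥1 is (α−1)/β = 131.03/14.34 = 9.1374.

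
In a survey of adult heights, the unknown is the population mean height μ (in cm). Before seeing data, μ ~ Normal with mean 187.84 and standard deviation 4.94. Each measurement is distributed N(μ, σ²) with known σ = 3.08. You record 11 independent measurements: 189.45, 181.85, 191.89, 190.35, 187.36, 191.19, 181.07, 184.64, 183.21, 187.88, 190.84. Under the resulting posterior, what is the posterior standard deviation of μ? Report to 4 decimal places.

0.9127

For Normal data with known variance σ², a Normal(μ₀, σ₀²) prior on μ is conjugate. Posterior precision = 1/σ₀² + n/σ²; posterior mean is the precision-weighted average of μ₀ and x̄.
σ₀² = 4.94² = 24.4036, σ² = 3.08² = 9.4864; σ² + n·σ₀² = 9.4864 + 11·24.4036 = 277.926.
Posterior precision = 1/σ₀² + n/σ² = 1/24.4036 + 11/9.4864 = (σ² + n·σ₀²)/(σ₀²σ²) = 277.926/(24.4036·9.4864); posterior variance σₙ² = σ₀²σ²/(σ² + n·σ₀²) = 24.4036·9.4864/277.926 = 0.832964.
Posterior SD = √σₙ² = √(24.4036·9.4864/277.926) = 0.9127.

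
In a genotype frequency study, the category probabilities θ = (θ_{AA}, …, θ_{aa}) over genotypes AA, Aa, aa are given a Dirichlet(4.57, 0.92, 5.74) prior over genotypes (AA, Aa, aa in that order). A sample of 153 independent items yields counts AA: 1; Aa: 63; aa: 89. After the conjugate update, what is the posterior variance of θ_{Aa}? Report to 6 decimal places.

0.001439

The Dirichlet prior is conjugate to the Multinomial likelihood: each posterior αⱼ = prior αⱼ + observed count nⱼ.
Posterior concentration: (5.57, 63.92, 94.74), total = 164.23.
Var[θ_j] = α_j(Σα−α_j)/((Σα)²(Σα+1)) = 63.92·100.31/(164.23²·165.23) = 0.001439.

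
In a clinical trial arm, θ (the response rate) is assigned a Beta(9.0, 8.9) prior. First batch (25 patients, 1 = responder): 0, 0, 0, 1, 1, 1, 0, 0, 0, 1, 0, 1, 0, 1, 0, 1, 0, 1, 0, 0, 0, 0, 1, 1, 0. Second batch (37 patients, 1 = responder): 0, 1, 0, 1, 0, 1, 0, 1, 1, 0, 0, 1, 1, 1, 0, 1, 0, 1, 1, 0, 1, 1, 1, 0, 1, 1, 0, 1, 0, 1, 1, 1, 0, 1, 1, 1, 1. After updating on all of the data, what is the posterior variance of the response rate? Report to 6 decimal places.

The Beta prior is conjugate to a Binomial/Bernoulli likelihood; the update adds successes to α and failures to β.
After batch 1: Beta(9.0+10, 8.9+15) = Beta(19.0, 23.9).
After batch 2: Beta(19.0+24, 23.9+13) = Beta(43.0, 36.9).
Var = αβ/((α+β)²(α+β+1)) = 43.0·36.9/(79.9²·80.9) = 0.003072.

0.003072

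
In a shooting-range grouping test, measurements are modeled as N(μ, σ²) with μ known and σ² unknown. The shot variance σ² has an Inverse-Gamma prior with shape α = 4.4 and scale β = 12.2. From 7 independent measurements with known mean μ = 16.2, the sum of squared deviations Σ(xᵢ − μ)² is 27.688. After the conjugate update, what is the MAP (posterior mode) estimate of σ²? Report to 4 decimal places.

With known mean μ and an Inverse-Gamma(α, β) prior on σ², the Normal likelihood is conjugate: posterior is Inv-Gamma(α + n/2, β + Σ(xᵢ−μ)²/2).
Posterior: Inv-Gamma(4.4 + 7/2, 12.2 + 27.688/2) = Inv-Gamma(7.90, 26.0440).
Mode = β/(α+1) = 26.0440/8.90 = 2.9263.

2.9263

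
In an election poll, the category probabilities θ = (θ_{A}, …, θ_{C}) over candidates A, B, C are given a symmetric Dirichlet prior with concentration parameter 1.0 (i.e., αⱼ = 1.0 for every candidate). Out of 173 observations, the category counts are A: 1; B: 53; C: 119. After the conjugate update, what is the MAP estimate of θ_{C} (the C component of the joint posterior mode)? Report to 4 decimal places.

The Dirichlet prior is conjugate to the Multinomial likelihood: each posterior αⱼ = prior αⱼ + observed count nⱼ.
Posterior concentration: (2.0, 54.0, 120.0), total = 176.0.
Joint mode component: (α_{C}−1)/(Σα−K) = 119.0/173.0 = 0.6879.

0.6879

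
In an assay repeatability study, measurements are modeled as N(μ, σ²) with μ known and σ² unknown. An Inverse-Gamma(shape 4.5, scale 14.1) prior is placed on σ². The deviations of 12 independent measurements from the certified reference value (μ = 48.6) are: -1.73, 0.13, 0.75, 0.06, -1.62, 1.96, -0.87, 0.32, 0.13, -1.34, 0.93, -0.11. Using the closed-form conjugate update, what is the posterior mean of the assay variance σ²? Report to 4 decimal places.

2.1995

With known mean μ and an Inverse-Gamma(α, β) prior on σ², the Normal likelihood is conjugate: posterior is Inv-Gamma(α + n/2, β + Σ(xᵢ−μ)²/2).
Σ(xᵢ−μ)² = (-1.73)² + (0.13)² + (0.75)² + (0.06)² + (-1.62)² + (1.96)² + (-0.87)² + (0.32)² + (0.13)² + (-1.34)² + (0.93)² + (-0.11)² = 13.5907.
Posterior: Inv-Gamma(4.5 + 12/2, 14.1 + 13.5907/2) = Inv-Gamma(10.50, 20.89535).
E[σ²|data] = β/(α−1) = 20.89535/9.50 = 2.1995.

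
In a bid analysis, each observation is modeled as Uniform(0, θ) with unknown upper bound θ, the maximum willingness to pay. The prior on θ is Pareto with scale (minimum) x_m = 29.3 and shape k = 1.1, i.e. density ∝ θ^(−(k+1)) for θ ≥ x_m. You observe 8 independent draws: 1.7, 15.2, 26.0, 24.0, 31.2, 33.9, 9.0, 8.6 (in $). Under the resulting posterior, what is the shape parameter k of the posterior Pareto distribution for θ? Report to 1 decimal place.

A Pareto(scale x_m, shape k) prior on the upper bound θ of Uniform(0, θ) is conjugate: posterior is Pareto(max(x_m, max xᵢ), k + n).
Sample maximum = 33.9; prior scale x_m = 29.3 → posterior scale = max = 33.9.
Posterior shape = 1.1 + 8 = 9.1.
Posterior shape k = 9.1.

9.1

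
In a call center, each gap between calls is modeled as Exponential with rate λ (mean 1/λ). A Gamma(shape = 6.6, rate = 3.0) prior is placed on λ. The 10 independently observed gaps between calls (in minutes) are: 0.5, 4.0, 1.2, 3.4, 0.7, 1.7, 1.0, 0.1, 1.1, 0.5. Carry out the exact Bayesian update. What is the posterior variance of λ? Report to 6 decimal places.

0.056111

With a Gamma(shape α, rate β) prior on the exponential rate λ, the posterior after n observations with total T = Σxᵢ is Gamma(α+n, β+T).
Sum of observations T = 14.2 minutes; n = 10.
Posterior: Gamma(6.6+10, 3.0+14.2) = Gamma(16.6, 17.2).
Var = α/β² = 0.056111.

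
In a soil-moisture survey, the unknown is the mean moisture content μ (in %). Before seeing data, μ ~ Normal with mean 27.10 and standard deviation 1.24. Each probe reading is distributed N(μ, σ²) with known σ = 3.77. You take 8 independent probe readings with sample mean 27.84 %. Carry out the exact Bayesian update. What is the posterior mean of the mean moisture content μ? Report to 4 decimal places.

For Normal data with known variance σ², a Normal(μ₀, σ₀²) prior on μ is conjugate. Posterior precision = 1/σ₀² + n/σ²; posterior mean is the precision-weighted average of μ₀ and x̄.
n·x̄ = 8·27.84 = 222.72.
σ₀² = 1.24² = 1.5376, σ² = 3.77² = 14.2129; σ² + n·σ₀² = 14.2129 + 8·1.5376 = 26.5137.
Posterior mean = (μ₀/σ₀² + n·x̄/σ²)/(1/σ₀² + n/σ²) = (σ²·μ₀ + σ₀²·n·x̄)/(σ² + n·σ₀²) = (14.2129·27.10 + 1.5376·222.72)/26.5137 = 727.623862/26.5137 = 27.4433.

27.4433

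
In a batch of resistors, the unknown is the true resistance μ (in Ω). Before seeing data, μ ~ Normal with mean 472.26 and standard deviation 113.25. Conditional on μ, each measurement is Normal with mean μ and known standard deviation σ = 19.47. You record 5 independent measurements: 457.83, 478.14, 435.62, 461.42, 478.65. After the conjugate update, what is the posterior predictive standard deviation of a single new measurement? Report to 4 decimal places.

21.3179

For Normal data with known variance σ², a Normal(μ₀, σ₀²) prior on μ is conjugate. Posterior precision = 1/σ₀² + n/σ²; posterior mean is the precision-weighted average of μ₀ and x̄.
σ₀² = 113.25² = 12825.5625, σ² = 19.47² = 379.0809; σ² + n·σ₀² = 379.0809 + 5·12825.5625 = 64506.8934.
Posterior precision = 1/σ₀² + n/σ² = 1/12825.5625 + 5/379.0809 = (σ² + n·σ₀²)/(σ₀²σ²) = 64506.8934/(12825.5625·379.0809); posterior variance σₙ² = σ₀²σ²/(σ² + n·σ₀²) = 12825.5625·379.0809/64506.8934 = 75.370639.
Predictive variance for one new observation = σₙ² + σ² = 12825.5625·379.0809/64506.8934 + 379.0809 = σ²·(σ₀² + 64506.8934)/64506.8934 = 379.0809·77332.4559/64506.8934 = 454.451539; SD = √(379.0809·77332.4559/64506.8934) = 21.3179.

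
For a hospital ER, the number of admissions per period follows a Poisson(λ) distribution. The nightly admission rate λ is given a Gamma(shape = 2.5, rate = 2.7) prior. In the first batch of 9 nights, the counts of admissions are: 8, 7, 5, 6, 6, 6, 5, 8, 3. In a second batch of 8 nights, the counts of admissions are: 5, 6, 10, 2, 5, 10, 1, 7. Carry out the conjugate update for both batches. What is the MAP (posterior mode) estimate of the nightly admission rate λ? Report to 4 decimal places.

With a Gamma(shape α, rate β) prior, the Poisson likelihood is conjugate: the posterior is Gamma(α + ΣXᵢ, β + n).
Batch 1: sum of counts S = 54 over n = 9 nights.
After batch 1: Gamma(α+S, β+n) = Gamma(2.5+54, 2.7+9) = Gamma(56.5, 11.7).
Batch 2: sum of counts S = 46 over n = 8 nights.
After batch 2: Gamma(α+S, β+n) = Gamma(56.5+46, 11.7+8) = Gamma(102.5, 19.7).
Mode of Gamma(α,β) for α≥1 is (α−1)/β = 101.5/19.7 = 5.1523.

5.1523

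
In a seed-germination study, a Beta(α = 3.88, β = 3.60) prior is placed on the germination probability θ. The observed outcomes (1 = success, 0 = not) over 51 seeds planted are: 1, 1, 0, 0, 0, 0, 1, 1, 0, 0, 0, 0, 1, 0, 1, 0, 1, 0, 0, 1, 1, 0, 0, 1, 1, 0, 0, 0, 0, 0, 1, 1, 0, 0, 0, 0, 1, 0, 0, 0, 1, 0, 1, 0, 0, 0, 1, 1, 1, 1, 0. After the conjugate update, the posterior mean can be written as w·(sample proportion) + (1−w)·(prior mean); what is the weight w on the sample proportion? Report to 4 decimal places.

0.8721

The Beta prior is conjugate to a Binomial/Bernoulli likelihood; the update adds successes to α and failures to β.
Posterior mean = (α₀+k)/(α₀+β₀+n) = [n/(α₀+β₀+n)]·(k/n) + [(α₀+β₀)/(α₀+β₀+n)]·α₀/(α₀+β₀), so only n and the prior enter the weight.
The weight on the data is w = n/(α₀+β₀+n) = 51/(3.88+3.60+51) = 51/58.48 = 0.8721.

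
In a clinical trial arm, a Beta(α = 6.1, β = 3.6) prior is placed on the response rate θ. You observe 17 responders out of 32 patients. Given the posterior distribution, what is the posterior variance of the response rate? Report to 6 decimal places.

0.005787

The Beta prior is conjugate to a Binomial/Bernoulli likelihood; the update adds successes to α and failures to β.
Posterior: Beta(α+k, β+n−k) = Beta(6.1+17, 3.6+15) = Beta(23.1, 18.6).
Var = αβ/((α+β)²(α+β+1)) = 23.1·18.6/(41.7²·42.7) = 0.005787.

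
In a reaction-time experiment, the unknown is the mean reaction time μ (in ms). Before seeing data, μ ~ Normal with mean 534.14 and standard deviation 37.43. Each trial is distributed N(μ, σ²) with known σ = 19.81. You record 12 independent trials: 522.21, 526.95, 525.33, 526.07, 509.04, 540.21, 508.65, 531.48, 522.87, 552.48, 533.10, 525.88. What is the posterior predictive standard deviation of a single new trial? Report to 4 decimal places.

For Normal data with known variance σ², a Normal(μ₀, σ₀²) prior on μ is conjugate. Posterior precision = 1/σ₀² + n/σ²; posterior mean is the precision-weighted average of μ₀ and x̄.
σ₀² = 37.43² = 1401.0049, σ² = 19.81² = 392.4361; σ² + n·σ₀² = 392.4361 + 12·1401.0049 = 17204.4949.
Posterior precision = 1/σ₀² + n/σ² = 1/1401.0049 + 12/392.4361 = (σ² + n·σ₀²)/(σ₀²σ²) = 17204.4949/(1401.0049·392.4361); posterior variance σₙ² = σ₀²σ²/(σ² + n·σ₀²) = 1401.0049·392.4361/17204.4949 = 31.957050.
Predictive variance for one new observation = σₙ² + σ² = 1401.0049·392.4361/17204.4949 + 392.4361 = σ²·(σ₀² + 17204.4949)/17204.4949 = 392.4361·18605.4998/17204.4949 = 424.393150; SD = √(392.4361·18605.4998/17204.4949) = 20.6008.

20.6008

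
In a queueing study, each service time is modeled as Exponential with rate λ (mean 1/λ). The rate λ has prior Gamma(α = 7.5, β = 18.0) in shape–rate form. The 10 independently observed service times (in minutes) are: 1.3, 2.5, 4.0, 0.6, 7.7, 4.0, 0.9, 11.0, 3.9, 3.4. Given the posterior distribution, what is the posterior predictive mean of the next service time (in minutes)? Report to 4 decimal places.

With a Gamma(shape α, rate β) prior on the exponential rate λ, the posterior after n observations with total T = Σxᵢ is Gamma(α+n, β+T).
Sum of observations T = 39.3 minutes; n = 10.
Posterior: Gamma(7.5+10, 18.0+39.3) = Gamma(17.5, 57.3).
The predictive distribution for the next observation is Lomax; its mean is β/(α−1) = 57.3/16.5 = 3.4727.

3.4727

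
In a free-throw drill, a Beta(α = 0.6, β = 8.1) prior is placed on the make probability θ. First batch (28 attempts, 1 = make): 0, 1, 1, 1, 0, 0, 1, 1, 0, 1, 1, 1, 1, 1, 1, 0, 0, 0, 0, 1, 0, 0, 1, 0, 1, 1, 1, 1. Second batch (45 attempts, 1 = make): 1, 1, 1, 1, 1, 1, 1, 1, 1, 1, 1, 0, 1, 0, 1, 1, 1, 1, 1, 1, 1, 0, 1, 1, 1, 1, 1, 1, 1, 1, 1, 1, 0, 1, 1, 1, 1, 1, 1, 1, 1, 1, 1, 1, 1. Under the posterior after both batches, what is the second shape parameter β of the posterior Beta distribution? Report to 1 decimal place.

The Beta prior is conjugate to a Binomial/Bernoulli likelihood; the update adds successes to α and failures to β.
After batch 1: Beta(0.6+17, 8.1+11) = Beta(17.6, 19.1).
After batch 2: Beta(17.6+41, 19.1+4) = Beta(58.6, 23.1).
Posterior β = 23.1.

23.1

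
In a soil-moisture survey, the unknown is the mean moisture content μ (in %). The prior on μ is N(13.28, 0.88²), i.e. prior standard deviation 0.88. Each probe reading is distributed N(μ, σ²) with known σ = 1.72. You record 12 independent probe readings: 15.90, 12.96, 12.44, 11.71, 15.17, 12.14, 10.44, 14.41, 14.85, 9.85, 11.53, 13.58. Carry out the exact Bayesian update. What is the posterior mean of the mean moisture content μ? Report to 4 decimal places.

13.0031

For Normal data with known variance σ², a Normal(μ₀, σ₀²) prior on μ is conjugate. Posterior precision = 1/σ₀² + n/σ²; posterior mean is the precision-weighted average of μ₀ and x̄.
Σxᵢ = 15.90 + 12.96 + 12.44 + 11.71 + 15.17 + 12.14 + 10.44 + 14.41 + 14.85 + 9.85 + 11.53 + 13.58 = 154.98, so n·x̄ = 154.98.
σ₀² = 0.88² = 0.7744, σ² = 1.72² = 2.9584; σ² + n·σ₀² = 2.9584 + 12·0.7744 = 12.2512.
Posterior mean = (μ₀/σ₀² + n·x̄/σ²)/(1/σ₀² + n/σ²) = (σ²·μ₀ + σ₀²·n·x̄)/(σ² + n·σ₀²) = (2.9584·13.28 + 0.7744·154.98)/12.2512 = 159.304064/12.2512 = 13.0031.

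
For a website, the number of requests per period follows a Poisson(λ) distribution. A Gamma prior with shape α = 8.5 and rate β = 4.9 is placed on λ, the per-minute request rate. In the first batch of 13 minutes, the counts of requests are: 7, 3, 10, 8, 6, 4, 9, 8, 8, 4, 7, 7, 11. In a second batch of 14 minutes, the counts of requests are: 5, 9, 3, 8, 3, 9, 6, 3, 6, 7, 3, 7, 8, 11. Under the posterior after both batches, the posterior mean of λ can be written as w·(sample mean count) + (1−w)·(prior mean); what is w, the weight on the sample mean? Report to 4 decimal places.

With a Gamma(shape α, rate β) prior, the Poisson likelihood is conjugate: the posterior is Gamma(α + ΣXᵢ, β + n).
Total number of minutes: n = 13 + 14 = 27.
Posterior mean = (α₀+S)/(β₀+n) = [n/(β₀+n)]·(S/n) + [β₀/(β₀+n)]·(α₀/β₀), so only n and β₀ enter the weight.
Weight on data w = n/(β₀+n) = 27/(4.9+27) = 27/31.9 = 0.8464.

0.8464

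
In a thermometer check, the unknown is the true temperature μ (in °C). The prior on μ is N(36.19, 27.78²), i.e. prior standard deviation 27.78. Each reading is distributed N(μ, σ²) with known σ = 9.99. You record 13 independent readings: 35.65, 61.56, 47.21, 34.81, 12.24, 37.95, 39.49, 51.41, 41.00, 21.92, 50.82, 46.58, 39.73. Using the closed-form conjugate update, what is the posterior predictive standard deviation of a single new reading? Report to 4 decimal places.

10.3635

For Normal data with known variance σ², a Normal(μ₀, σ₀²) prior on μ is conjugate. Posterior precision = 1/σ₀² + n/σ²; posterior mean is the precision-weighted average of μ₀ and x̄.
σ₀² = 27.78² = 771.7284, σ² = 9.99² = 99.8001; σ² + n·σ₀² = 99.8001 + 13·771.7284 = 10132.2693.
Posterior precision = 1/σ₀² + n/σ² = 1/771.7284 + 13/99.8001 = (σ² + n·σ₀²)/(σ₀²σ²) = 10132.2693/(771.7284·99.8001); posterior variance σₙ² = σ₀²σ²/(σ² + n·σ₀²) = 771.7284·99.8001/10132.2693 = 7.601315.
Predictive variance for one new observation = σₙ² + σ² = 771.7284·99.8001/10132.2693 + 99.8001 = σ²·(σ₀² + 10132.2693)/10132.2693 = 99.8001·10903.9977/10132.2693 = 107.401415; SD = √(99.8001·10903.9977/10132.2693) = 10.3635.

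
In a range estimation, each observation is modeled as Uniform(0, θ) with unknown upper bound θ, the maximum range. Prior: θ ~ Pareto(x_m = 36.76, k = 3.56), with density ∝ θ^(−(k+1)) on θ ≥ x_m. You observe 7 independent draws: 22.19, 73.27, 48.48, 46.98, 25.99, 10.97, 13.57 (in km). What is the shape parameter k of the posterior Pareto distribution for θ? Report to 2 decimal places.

A Pareto(scale x_m, shape k) prior on the upper bound θ of Uniform(0, θ) is conjugate: posterior is Pareto(max(x_m, max xᵢ), k + n).
Sample maximum = 73.27; prior scale x_m = 36.76 → posterior scale = max = 73.27.
Posterior shape = 3.56 + 7 = 10.56.
Posterior shape k = 10.56.

10.56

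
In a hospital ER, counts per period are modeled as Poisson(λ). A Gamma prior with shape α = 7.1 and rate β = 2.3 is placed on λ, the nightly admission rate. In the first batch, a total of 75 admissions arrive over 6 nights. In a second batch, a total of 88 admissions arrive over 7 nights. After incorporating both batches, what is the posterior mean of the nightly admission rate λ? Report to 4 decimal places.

11.1176

With a Gamma(shape α, rate β) prior, the Poisson likelihood is conjugate: the posterior is Gamma(α + ΣXᵢ, β + n).
After batch 1: Gamma(α+S, β+n) = Gamma(7.1+75, 2.3+6) = Gamma(82.1, 8.3).
After batch 2: Gamma(α+S, β+n) = Gamma(82.1+88, 8.3+7) = Gamma(170.1, 15.3).
Posterior mean = α/β = 170.1/15.3 = 11.1176.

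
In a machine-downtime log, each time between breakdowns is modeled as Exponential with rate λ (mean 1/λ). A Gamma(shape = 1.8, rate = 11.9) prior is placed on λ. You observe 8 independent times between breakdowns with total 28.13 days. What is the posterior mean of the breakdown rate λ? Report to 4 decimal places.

With a Gamma(shape α, rate β) prior on the exponential rate λ, the posterior after n observations with total T = Σxᵢ is Gamma(α+n, β+T).
Posterior: Gamma(1.8+8, 11.9+28.13) = Gamma(9.8, 40.03).
Posterior mean of λ = α/β = 9.8/40.03 = 0.2448.

0.2448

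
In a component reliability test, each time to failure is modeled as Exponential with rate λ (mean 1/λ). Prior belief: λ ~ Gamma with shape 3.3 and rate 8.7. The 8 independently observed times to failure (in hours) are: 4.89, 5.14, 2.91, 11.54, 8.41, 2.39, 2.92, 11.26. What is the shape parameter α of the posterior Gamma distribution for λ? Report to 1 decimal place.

11.3

With a Gamma(shape α, rate β) prior on the exponential rate λ, the posterior after n observations with total T = Σxᵢ is Gamma(α+n, β+T).
Sum of observations T = 49.46 hours; n = 8.
Posterior: Gamma(3.3+8, 8.7+49.46) = Gamma(11.3, 58.16).
Posterior α = 11.3.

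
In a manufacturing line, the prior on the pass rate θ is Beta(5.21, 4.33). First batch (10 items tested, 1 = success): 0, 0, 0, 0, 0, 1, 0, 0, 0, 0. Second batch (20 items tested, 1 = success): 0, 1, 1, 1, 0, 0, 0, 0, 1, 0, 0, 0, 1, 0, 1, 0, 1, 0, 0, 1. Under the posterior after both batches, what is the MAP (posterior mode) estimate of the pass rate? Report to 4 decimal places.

0.3519

The Beta prior is conjugate to a Binomial/Bernoulli likelihood; the update adds successes to α and failures to β.
After batch 1: Beta(5.21+1, 4.33+9) = Beta(6.21, 13.33).
After batch 2: Beta(6.21+8, 13.33+12) = Beta(14.21, 25.33).
Mode of Beta(a,b) for a,b>1 is (a−1)/(a+b−2) = 13.21/37.54 = 0.3519.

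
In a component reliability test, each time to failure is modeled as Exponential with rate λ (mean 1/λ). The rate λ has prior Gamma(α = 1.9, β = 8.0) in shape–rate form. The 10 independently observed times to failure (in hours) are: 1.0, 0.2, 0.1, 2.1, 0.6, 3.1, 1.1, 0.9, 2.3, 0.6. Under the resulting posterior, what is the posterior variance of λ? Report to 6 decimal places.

0.029750

With a Gamma(shape α, rate β) prior on the exponential rate λ, the posterior after n observations with total T = Σxᵢ is Gamma(α+n, β+T).
Sum of observations T = 12.0 hours; n = 10.
Posterior: Gamma(1.9+10, 8.0+12.0) = Gamma(11.9, 20.0).
Var = α/β² = 0.029750.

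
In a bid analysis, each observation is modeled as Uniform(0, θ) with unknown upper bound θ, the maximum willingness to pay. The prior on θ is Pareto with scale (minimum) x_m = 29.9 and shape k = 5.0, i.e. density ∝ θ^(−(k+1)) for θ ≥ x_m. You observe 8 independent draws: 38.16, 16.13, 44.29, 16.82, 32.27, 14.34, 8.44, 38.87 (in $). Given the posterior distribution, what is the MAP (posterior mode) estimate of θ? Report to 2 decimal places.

44.29

A Pareto(scale x_m, shape k) prior on the upper bound θ of Uniform(0, θ) is conjugate: posterior is Pareto(max(x_m, max xᵢ), k + n).
Sample maximum = 44.29; prior scale x_m = 29.9 → posterior scale = max = 44.29.
Posterior shape = 5.0 + 8 = 13.0.
The Pareto density is decreasing on [x_m, ∞), so the mode is x_m = 44.29.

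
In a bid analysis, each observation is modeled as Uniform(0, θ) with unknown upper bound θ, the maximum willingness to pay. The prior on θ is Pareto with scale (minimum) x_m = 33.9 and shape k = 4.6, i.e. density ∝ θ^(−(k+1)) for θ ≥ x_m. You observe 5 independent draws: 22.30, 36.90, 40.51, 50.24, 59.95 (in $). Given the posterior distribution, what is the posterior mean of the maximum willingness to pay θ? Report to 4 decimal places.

66.9209

A Pareto(scale x_m, shape k) prior on the upper bound θ of Uniform(0, θ) is conjugate: posterior is Pareto(max(x_m, max xᵢ), k + n).
Sample maximum = 59.95; prior scale x_m = 33.9 → posterior scale = max = 59.95.
Posterior shape = 4.6 + 5 = 9.6.
E[θ|data] = k·x_m/(k−1) = 9.6·59.95/8.6 = 66.9209.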